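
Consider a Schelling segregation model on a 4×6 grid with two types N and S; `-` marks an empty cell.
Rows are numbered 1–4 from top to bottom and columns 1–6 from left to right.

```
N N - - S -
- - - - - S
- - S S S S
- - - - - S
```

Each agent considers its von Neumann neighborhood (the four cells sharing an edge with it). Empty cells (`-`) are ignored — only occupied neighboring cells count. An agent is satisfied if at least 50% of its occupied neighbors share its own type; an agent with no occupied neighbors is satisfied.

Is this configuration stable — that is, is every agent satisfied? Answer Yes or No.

(1,1)N 1/1 ok
(1,2)N 1/1 ok
(1,5)S 0/0 ok
(2,6)S 1/1 ok
(3,3)S 1/1 ok
(3,4)S 2/2 ok
(3,5)S 2/2 ok
(3,6)S 3/3 ok
(4,6)S 1/1 ok
All meet the threshold, so the configuration is stable.

Yes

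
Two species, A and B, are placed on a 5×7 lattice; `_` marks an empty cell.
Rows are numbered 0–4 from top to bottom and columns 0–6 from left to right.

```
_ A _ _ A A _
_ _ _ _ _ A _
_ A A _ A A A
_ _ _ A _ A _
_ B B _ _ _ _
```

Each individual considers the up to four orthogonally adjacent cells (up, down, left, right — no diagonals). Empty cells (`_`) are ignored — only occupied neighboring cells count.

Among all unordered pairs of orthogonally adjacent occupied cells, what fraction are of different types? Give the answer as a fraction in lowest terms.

0/1

Scan each occupied cell's neighbors to the right and below so each pair is counted once.
From row 0: 0 unlike of 2 pairs (running 0/2).
From row 1: 0 unlike of 1 pairs (running 0/3).
From row 2: 0 unlike of 4 pairs (running 0/7).
From row 4: 0 unlike of 1 pairs (running 0/8).
Total adjacent occupied pairs: 8; unlike-type pairs: 0.
0/8 reduces to 0/1.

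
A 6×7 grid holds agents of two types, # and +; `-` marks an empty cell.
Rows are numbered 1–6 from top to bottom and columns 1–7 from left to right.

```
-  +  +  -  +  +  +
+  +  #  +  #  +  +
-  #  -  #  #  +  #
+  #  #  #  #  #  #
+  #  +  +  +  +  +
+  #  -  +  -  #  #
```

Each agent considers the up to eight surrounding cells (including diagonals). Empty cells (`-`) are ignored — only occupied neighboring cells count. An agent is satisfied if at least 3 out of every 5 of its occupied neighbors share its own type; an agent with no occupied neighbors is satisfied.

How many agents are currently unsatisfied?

(1,2)+ 3/4 ok
(1,3)+ 3/4 ok
(1,5)+ 3/4 ok
(1,6)+ 4/5 ok
(1,7)+ 3/3 ok
(2,1)+ 2/3 ok
(2,2)+ 3/5 ok
(2,3)# 2/6 unhappy
(2,4)+ 2/6 unhappy
(2,5)# 2/7 unhappy
(2,6)+ 5/8 ok
(2,7)+ 4/5 ok
(3,2)# 3/6 unhappy
(3,4)# 6/7 ok
(3,5)# 5/8 ok
(3,6)+ 2/8 unhappy
(3,7)# 2/5 unhappy
(4,1)+ 1/4 unhappy
(4,2)# 3/6 unhappy
(4,3)# 5/7 ok
(4,4)# 4/7 unhappy
(4,5)# 4/8 unhappy
(4,6)# 4/8 unhappy
(4,7)# 2/5 unhappy
(5,1)+ 2/5 unhappy
(5,2)# 3/7 unhappy
(5,3)+ 2/7 unhappy
(5,4)+ 3/6 unhappy
(5,5)+ 3/7 unhappy
(5,6)+ 2/7 unhappy
(5,7)+ 1/5 unhappy
(6,1)+ 1/3 unhappy
(6,2)# 1/4 unhappy
(6,4)+ 3/3 ok
(6,6)# 1/4 unhappy
(6,7)# 1/3 unhappy
Unsatisfied: (2,3), (2,4), (2,5), (3,2), (3,6), (3,7), (4,1), (4,2), (4,4), (4,5), (4,6), (4,7), (5,1), (5,2), (5,3), (5,4), (5,5), (5,6), (5,7), (6,1), (6,2), (6,6), (6,7) — 23 in total.

23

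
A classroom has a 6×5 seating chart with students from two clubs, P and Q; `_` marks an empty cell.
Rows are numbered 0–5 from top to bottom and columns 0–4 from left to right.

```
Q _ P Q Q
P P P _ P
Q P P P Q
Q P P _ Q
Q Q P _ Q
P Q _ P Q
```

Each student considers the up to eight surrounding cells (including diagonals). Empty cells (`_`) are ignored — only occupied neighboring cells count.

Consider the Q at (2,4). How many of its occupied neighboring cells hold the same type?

Occupied neighbors of (2,4): (1,4)=P, (2,3)=P, (3,4)=Q.
Same type (Q): 1 of 3.

1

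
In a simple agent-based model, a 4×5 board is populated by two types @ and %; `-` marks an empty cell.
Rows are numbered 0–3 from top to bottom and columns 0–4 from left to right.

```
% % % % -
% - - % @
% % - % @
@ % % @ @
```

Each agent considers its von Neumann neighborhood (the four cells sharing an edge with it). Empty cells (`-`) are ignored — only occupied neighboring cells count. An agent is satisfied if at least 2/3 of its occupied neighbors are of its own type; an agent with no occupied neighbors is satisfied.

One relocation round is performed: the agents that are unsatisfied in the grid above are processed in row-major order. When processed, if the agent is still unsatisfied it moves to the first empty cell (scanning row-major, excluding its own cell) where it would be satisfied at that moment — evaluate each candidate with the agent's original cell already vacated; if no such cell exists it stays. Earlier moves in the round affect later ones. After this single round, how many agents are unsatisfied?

Initially unsatisfied (in order): (1,4), (2,3), (3,0), (3,2), (3,3).
  (1,4): no empty cell satisfies it; stays.
  (2,3) → (1,1).
  (3,0) → (2,3).
  (3,2) → (1,2).
  (3,3): now satisfied by earlier moves; stays.
Resulting grid:
% % % % -
% % % % @
% % - @ @
- % - @ @
Unsatisfied now: (1,3), (1,4).

2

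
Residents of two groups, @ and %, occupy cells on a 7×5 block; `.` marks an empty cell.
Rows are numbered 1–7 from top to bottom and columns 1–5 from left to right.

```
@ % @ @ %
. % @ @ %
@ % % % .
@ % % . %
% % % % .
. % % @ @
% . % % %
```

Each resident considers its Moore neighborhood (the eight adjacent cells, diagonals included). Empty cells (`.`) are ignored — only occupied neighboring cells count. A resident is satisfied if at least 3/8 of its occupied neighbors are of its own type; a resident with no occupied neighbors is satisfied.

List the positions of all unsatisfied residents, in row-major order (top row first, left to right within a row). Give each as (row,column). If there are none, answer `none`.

(1,1), (1,2), (1,5), (3,1), (4,1), (6,4), (6,5), (7,5)

Row 1: (1,1)@ 0/2 ✗ · (1,2)% 1/4 ✗ · (1,3)@ 3/5 ✓ · (1,4)@ 3/5 ✓ · (1,5)% 1/3 ✗
Row 2: (2,2)% 3/7 ✓ · (2,3)@ 3/8 ✓ · (2,4)@ 3/7 ✓ · (2,5)% 2/4 ✓
Row 3: (3,1)@ 1/4 ✗ · (3,2)% 4/7 ✓ · (3,3)% 5/7 ✓ · (3,4)% 4/6 ✓
Row 4: (4,1)@ 1/5 ✗ · (4,2)% 6/8 ✓ · (4,3)% 7/7 ✓ · (4,5)% 2/2 ✓
Row 5: (5,1)% 3/4 ✓ · (5,2)% 6/7 ✓ · (5,3)% 6/7 ✓ · (5,4)% 4/6 ✓
Row 6: (6,2)% 6/6 ✓ · (6,3)% 6/7 ✓ · (6,4)@ 1/7 ✗ · (6,5)@ 1/4 ✗
Row 7: (7,1)% 1/1 ✓ · (7,3)% 3/4 ✓ · (7,4)% 3/5 ✓ · (7,5)% 1/3 ✗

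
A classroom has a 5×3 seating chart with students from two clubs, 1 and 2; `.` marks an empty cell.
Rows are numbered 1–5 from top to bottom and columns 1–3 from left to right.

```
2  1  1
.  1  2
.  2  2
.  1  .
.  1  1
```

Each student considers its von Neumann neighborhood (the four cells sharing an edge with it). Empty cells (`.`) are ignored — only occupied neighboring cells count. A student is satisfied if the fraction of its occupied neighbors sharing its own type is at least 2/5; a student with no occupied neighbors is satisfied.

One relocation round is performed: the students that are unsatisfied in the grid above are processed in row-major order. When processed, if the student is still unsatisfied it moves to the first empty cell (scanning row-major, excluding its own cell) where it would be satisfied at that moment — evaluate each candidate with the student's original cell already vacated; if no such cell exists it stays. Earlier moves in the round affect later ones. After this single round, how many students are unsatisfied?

0

Initially unsatisfied (in order): (1,1), (2,2), (2,3), (3,2).
  (1,1) → (3,1).
  (2,2) → (1,1).
  (2,3): now satisfied by earlier moves; stays.
  (3,2): now satisfied by earlier moves; stays.
Resulting grid:
1 1 1
. . 2
2 2 2
. 1 .
. 1 1
All satisfied now.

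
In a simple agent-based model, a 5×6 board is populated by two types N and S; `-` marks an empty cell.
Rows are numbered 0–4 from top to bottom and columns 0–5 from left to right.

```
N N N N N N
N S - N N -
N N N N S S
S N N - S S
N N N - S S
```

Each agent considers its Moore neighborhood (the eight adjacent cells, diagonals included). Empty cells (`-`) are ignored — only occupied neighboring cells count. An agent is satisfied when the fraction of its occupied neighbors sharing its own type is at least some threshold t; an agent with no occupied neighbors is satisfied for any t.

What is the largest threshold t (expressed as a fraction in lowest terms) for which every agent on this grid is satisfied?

Row 0: (0,0)N 2/3 · (0,1)N 3/4 · (0,2)N 3/4 · (0,3)N 4/4 · (0,4)N 4/4 · (0,5)N 2/2
Row 1: (1,0)N 4/5 · (1,1)S 0/7 · (1,3)N 6/7 · (1,4)N 5/7
Row 2: (2,0)N 3/5 · (2,1)N 5/7 · (2,2)N 5/6 · (2,3)N 4/6 · (2,4)S 3/6 · (2,5)S 3/4
Row 3: (3,0)S 0/5 · (3,1)N 7/8 · (3,2)N 6/6 · (3,4)S 5/6 · (3,5)S 5/5
Row 4: (4,0)N 2/3 · (4,1)N 4/5 · (4,2)N 3/3 · (4,4)S 3/3 · (4,5)S 3/3
The smallest same-type fraction is 0/7 at (1,1), which reduces to 0/1. Any threshold above that leaves this agent unsatisfied.

0/1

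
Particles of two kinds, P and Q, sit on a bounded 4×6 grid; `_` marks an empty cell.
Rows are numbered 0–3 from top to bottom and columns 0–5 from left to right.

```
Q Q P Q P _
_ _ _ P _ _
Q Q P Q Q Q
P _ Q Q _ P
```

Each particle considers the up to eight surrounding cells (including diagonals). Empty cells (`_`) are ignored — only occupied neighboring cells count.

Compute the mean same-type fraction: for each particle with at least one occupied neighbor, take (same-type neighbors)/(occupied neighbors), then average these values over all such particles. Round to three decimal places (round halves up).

(0,0)Q 1/1
(0,1)Q 1/2
(0,2)P 1/3
(0,3)Q 0/3
(0,4)P 1/2
(1,3)P 3/6
(2,0)Q 1/2
(2,1)Q 2/4
(2,2)P 1/5
(2,3)Q 3/5
(2,4)Q 3/5
(2,5)Q 1/2
(3,0)P 0/2
(3,2)Q 3/4
(3,3)Q 3/4
(3,5)P 0/2
Sum over 16 particles: 1/1 + 1/2 + 1/3 + 0/3 + 1/2 + 3/6 + 1/2 + 2/4 + 1/5 + 3/5 + 3/5 + 1/2 + 0/2 + 3/4 + 3/4 + 0/2 = 217/30; mean = 217/30 ÷ 16 = 217/480 = 0.452083… → 0.452.

0.452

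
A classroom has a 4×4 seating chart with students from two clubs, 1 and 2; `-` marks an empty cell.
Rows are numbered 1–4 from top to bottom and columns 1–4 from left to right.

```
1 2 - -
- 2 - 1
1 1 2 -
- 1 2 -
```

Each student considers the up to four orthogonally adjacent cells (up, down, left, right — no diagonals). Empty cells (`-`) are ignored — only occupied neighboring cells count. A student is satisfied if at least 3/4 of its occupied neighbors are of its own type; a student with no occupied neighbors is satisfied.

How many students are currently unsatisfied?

7

(1,1)1 0/1 ✗
(1,2)2 1/2 ✗
(2,2)2 1/2 ✗
(2,4)1 0/0 ✓
(3,1)1 1/1 ✓
(3,2)1 2/4 ✗
(3,3)2 1/2 ✗
(4,2)1 1/2 ✗
(4,3)2 1/2 ✗
Unsatisfied: (1,1), (1,2), (2,2), (3,2), (3,3), (4,2), (4,3) — 7 in total.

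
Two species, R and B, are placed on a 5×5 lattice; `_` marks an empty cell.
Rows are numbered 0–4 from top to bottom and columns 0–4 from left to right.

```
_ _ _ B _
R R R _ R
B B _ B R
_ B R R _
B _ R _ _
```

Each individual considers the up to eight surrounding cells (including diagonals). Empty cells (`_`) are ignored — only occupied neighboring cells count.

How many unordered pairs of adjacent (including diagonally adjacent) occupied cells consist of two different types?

Scan each occupied cell's neighbors to the right and below (and the two forward diagonals) so each pair is counted once.
From row 0: 2 unlike of 2 pairs (running 2/2).
From row 1: 7 unlike of 10 pairs (running 9/12).
From row 2: 4 unlike of 8 pairs (running 13/20).
From row 3: 2 unlike of 6 pairs (running 15/26).
Total adjacent occupied pairs: 26; unlike-type pairs: 15.

15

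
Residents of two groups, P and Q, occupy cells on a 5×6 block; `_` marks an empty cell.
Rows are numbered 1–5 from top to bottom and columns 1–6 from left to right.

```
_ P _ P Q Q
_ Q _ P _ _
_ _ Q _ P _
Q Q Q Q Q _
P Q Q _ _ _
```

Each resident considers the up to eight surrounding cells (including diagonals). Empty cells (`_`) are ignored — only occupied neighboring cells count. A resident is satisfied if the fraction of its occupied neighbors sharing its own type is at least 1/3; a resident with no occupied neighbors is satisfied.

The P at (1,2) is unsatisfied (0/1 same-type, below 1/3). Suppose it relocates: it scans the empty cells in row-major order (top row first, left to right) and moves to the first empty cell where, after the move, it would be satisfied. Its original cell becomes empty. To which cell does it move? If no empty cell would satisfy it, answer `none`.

Vacating (1,2). Empty cells in order:
  (1,1): 0/1 same-type → still unsatisfied.
  (1,3): 2/3 same-type → satisfied — stop here.

(1,3)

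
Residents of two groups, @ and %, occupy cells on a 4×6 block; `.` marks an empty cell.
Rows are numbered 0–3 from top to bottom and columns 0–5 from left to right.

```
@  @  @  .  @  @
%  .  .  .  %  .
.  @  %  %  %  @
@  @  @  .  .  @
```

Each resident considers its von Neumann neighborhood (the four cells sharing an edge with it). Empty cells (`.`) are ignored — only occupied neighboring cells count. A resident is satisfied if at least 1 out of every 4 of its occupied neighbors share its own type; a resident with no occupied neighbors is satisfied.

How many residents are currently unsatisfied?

1

(0,0)@ 1/2 ✓
(0,1)@ 2/2 ✓
(0,2)@ 1/1 ✓
(0,4)@ 1/2 ✓
(0,5)@ 1/1 ✓
(1,0)% 0/1 ✗
(1,4)% 1/2 ✓
(2,1)@ 1/2 ✓
(2,2)% 1/3 ✓
(2,3)% 2/2 ✓
(2,4)% 2/3 ✓
(2,5)@ 1/2 ✓
(3,0)@ 1/1 ✓
(3,1)@ 3/3 ✓
(3,2)@ 1/2 ✓
(3,5)@ 1/1 ✓
Unsatisfied: (1,0) — 1 in total.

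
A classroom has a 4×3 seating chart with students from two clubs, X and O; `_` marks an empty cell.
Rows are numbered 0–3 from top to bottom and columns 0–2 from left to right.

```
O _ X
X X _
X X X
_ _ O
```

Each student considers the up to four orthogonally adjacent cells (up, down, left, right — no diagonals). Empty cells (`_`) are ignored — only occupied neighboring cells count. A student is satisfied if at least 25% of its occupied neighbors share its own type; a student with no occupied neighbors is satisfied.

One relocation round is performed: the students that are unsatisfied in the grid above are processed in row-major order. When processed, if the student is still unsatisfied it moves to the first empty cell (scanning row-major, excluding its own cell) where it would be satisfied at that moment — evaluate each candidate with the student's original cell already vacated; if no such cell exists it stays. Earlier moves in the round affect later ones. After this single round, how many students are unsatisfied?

0

Initially unsatisfied (in order): (0,0), (3,2).
  (0,0) → (3,1).
  (3,2): now satisfied by earlier moves; stays.
Resulting grid:
_ _ X
X X _
X X X
_ O O
All satisfied now.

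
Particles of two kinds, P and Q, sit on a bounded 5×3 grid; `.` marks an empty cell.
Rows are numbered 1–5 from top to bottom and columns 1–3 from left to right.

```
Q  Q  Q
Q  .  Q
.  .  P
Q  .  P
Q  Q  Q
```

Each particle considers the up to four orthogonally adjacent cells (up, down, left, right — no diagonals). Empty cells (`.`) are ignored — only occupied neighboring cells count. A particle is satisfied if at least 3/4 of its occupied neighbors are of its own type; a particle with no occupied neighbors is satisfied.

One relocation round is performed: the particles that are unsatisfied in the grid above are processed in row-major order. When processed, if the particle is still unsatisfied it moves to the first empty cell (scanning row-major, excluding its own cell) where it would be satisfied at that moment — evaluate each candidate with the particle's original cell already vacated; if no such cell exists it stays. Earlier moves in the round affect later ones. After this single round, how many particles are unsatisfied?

0

Initially unsatisfied (in order): (2,3), (3,3), (4,3), (5,3).
  (2,3) → (2,2).
  (3,3): now satisfied by earlier moves; stays.
  (4,3): no empty cell satisfies it; stays.
  (5,3) → (3,1).
Resulting grid:
Q Q Q
Q Q .
Q . P
Q . P
Q Q .
All satisfied now.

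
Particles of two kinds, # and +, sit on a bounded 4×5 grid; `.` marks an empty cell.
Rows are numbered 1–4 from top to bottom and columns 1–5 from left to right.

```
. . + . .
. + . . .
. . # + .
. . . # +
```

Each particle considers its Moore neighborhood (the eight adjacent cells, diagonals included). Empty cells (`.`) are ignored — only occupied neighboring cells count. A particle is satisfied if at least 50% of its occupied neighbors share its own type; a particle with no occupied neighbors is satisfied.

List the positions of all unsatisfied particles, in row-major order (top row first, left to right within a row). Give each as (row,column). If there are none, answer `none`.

(3,3), (3,4), (4,4)

Row 1: (1,3)+ 1/1 ok
Row 2: (2,2)+ 1/2 ok
Row 3: (3,3)# 1/3 unhappy · (3,4)+ 1/3 unhappy
Row 4: (4,4)# 1/3 unhappy · (4,5)+ 1/2 ok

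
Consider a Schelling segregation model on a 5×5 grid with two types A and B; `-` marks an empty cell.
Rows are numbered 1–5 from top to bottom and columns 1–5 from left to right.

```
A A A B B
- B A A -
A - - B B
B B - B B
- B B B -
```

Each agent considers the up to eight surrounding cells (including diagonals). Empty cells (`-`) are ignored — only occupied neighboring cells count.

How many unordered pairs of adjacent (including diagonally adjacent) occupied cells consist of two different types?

Scan each occupied cell's neighbors to the right and below (and the two forward diagonals) so each pair is counted once.
Row 1: A(1,1)–A(1,2)= A(1,1)–B(2,2)≠ A(1,2)–A(1,3)= A(1,2)–B(2,2)≠ A(1,2)–A(2,3)= A(1,3)–B(1,4)≠ A(1,3)–A(2,3)= A(1,3)–A(2,4)= A(1,3)–B(2,2)≠ B(1,4)–B(1,5)= B(1,4)–A(2,4)≠ B(1,4)–A(2,3)≠ B(1,5)–A(2,4)≠  → 7/13 unlike.
Row 2: B(2,2)–A(2,3)≠ B(2,2)–A(3,1)≠ A(2,3)–A(2,4)= A(2,3)–B(3,4)≠ A(2,4)–B(3,4)≠ A(2,4)–B(3,5)≠  → 5/6 unlike.
Row 3: A(3,1)–B(4,1)≠ A(3,1)–B(4,2)≠ B(3,4)–B(3,5)= B(3,4)–B(4,4)= B(3,4)–B(4,5)= B(3,5)–B(4,5)= B(3,5)–B(4,4)=  → 2/7 unlike.
Row 4: B(4,1)–B(4,2)= B(4,1)–B(5,2)= B(4,2)–B(5,2)= B(4,2)–B(5,3)= B(4,4)–B(4,5)= B(4,4)–B(5,4)= B(4,4)–B(5,3)= B(4,5)–B(5,4)=  → 0/8 unlike.
Row 5: B(5,2)–B(5,3)= B(5,3)–B(5,4)=  → 0/2 unlike.
Total adjacent occupied pairs: 36; unlike-type pairs: 14.

14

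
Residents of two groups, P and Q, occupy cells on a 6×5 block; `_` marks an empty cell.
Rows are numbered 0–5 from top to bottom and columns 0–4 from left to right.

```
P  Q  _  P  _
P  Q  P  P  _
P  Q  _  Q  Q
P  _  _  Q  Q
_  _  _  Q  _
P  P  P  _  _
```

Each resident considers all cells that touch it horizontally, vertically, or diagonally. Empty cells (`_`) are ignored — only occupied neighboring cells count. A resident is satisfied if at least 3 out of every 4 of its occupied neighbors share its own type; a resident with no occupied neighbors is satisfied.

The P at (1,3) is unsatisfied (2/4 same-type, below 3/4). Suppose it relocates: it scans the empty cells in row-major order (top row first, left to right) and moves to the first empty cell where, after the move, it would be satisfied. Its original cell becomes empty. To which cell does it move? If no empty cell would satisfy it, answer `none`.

Vacating (1,3). Empty cells in order:
  (0,2): 2/4 same-type → still unsatisfied.
  (0,4): 1/1 same-type → satisfied — stop here.

(0,4)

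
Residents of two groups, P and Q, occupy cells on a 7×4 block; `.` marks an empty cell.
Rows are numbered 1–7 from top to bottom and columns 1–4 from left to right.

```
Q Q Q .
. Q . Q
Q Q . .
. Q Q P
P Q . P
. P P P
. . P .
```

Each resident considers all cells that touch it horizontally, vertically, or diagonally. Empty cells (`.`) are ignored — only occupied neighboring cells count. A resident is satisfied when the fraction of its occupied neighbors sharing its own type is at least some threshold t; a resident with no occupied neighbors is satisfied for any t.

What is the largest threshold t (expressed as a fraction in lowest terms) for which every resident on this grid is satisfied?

(1,1)Q 2/2
(1,2)Q 3/3
(1,3)Q 3/3
(2,2)Q 5/5
(2,4)Q 1/1
(3,1)Q 3/3
(3,2)Q 4/4
(4,2)Q 4/5
(4,3)Q 3/5
(4,4)P 1/2
(5,1)P 1/3
(5,2)Q 2/5
(5,4)P 3/4
(6,2)P 3/4
(6,3)P 4/5
(6,4)P 3/3
(7,3)P 3/3
The smallest same-type fraction is 1/3 at (5,1), which reduces to 1/3. Any threshold above that leaves this resident unsatisfied.

1/3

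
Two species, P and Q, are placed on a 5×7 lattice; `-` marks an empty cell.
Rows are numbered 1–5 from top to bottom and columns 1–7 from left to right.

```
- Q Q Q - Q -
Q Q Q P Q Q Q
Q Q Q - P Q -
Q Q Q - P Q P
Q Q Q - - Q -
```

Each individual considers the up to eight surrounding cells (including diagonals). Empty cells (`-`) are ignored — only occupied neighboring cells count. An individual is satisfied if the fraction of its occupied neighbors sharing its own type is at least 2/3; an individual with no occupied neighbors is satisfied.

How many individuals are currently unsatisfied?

Row 1: (1,2)Q 4/4 satisfied · (1,3)Q 4/5 satisfied · (1,4)Q 3/4 satisfied · (1,6)Q 3/3 satisfied
Row 2: (2,1)Q 4/4 satisfied · (2,2)Q 7/7 satisfied · (2,3)Q 6/7 satisfied · (2,4)P 1/6 not · (2,5)Q 4/6 satisfied · (2,6)Q 4/5 satisfied · (2,7)Q 3/3 satisfied
Row 3: (3,1)Q 5/5 satisfied · (3,2)Q 8/8 satisfied · (3,3)Q 5/6 satisfied · (3,5)P 2/6 not · (3,6)Q 4/7 not
Row 4: (4,1)Q 5/5 satisfied · (4,2)Q 8/8 satisfied · (4,3)Q 5/5 satisfied · (4,5)P 1/4 not · (4,6)Q 2/5 not · (4,7)P 0/3 not
Row 5: (5,1)Q 3/3 satisfied · (5,2)Q 5/5 satisfied · (5,3)Q 3/3 satisfied · (5,6)Q 1/3 not
Unsatisfied: (2,4), (3,5), (3,6), (4,5), (4,6), (4,7), (5,6) — 7 in total.

7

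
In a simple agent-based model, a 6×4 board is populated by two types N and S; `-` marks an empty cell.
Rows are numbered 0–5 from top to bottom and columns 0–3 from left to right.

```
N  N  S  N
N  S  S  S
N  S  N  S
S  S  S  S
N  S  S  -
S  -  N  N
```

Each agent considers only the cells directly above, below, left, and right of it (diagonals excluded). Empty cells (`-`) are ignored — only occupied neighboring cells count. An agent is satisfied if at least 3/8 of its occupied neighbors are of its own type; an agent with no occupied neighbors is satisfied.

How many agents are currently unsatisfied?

8

Row 0: (0,0)N 2/2 ✓ · (0,1)N 1/3 ✗ · (0,2)S 1/3 ✗ · (0,3)N 0/2 ✗
Row 1: (1,0)N 2/3 ✓ · (1,1)S 2/4 ✓ · (1,2)S 3/4 ✓ · (1,3)S 2/3 ✓
Row 2: (2,0)N 1/3 ✗ · (2,1)S 2/4 ✓ · (2,2)N 0/4 ✗ · (2,3)S 2/3 ✓
Row 3: (3,0)S 1/3 ✗ · (3,1)S 4/4 ✓ · (3,2)S 3/4 ✓ · (3,3)S 2/2 ✓
Row 4: (4,0)N 0/3 ✗ · (4,1)S 2/3 ✓ · (4,2)S 2/3 ✓
Row 5: (5,0)S 0/1 ✗ · (5,2)N 1/2 ✓ · (5,3)N 1/1 ✓
Unsatisfied: (0,1), (0,2), (0,3), (2,0), (2,2), (3,0), (4,0), (5,0) — 8 in total.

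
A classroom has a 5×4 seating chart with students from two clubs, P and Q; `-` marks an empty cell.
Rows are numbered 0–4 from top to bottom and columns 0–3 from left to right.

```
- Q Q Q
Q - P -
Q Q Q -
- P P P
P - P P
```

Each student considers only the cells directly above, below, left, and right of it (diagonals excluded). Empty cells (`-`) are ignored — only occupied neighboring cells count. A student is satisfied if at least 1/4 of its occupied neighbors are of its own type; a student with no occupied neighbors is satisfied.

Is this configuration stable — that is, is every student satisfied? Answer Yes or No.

No

Row 0: (0,1)Q 1/1 ok · (0,2)Q 2/3 ok · (0,3)Q 1/1 ok
Row 1: (1,0)Q 1/1 ok · (1,2)P 0/2 unhappy
Row 2: (2,0)Q 2/2 ok · (2,1)Q 2/3 ok · (2,2)Q 1/3 ok
Row 3: (3,1)P 1/2 ok · (3,2)P 3/4 ok · (3,3)P 2/2 ok
Row 4: (4,0)P 0/0 ok · (4,2)P 2/2 ok · (4,3)P 2/2 ok
For instance (1,2) has only 0/2 same-type neighbors, below 1/4.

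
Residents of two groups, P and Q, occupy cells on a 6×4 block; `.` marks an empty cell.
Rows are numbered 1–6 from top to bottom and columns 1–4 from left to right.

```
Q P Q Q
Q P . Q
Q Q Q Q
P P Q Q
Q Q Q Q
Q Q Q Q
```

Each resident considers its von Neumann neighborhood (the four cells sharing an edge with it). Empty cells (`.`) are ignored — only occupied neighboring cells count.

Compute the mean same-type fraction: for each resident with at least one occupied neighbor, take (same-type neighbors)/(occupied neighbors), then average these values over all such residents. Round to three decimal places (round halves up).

(1,1)Q 1/2
(1,2)P 1/3
(1,3)Q 1/2
(1,4)Q 2/2
(2,1)Q 2/3
(2,2)P 1/3
(2,4)Q 2/2
(3,1)Q 2/3
(3,2)Q 2/4
(3,3)Q 3/3
(3,4)Q 3/3
(4,1)P 1/3
(4,2)P 1/4
(4,3)Q 3/4
(4,4)Q 3/3
(5,1)Q 2/3
(5,2)Q 3/4
(5,3)Q 4/4
(5,4)Q 3/3
(6,1)Q 2/2
(6,2)Q 3/3
(6,3)Q 3/3
(6,4)Q 2/2
Sum over 23 residents: 1/2 + 1/3 + 1/2 + 2/2 + 2/3 + 1/3 + 2/2 + 2/3 + 2/4 + 3/3 + 3/3 + 1/3 + 1/4 + 3/4 + 3/3 + 2/3 + 3/4 + 4/4 + 3/3 + 2/2 + 3/3 + 3/3 + 2/2 = 69/4; mean = 69/4 ÷ 23 = 3/4 = 0.75 → 0.750.

0.750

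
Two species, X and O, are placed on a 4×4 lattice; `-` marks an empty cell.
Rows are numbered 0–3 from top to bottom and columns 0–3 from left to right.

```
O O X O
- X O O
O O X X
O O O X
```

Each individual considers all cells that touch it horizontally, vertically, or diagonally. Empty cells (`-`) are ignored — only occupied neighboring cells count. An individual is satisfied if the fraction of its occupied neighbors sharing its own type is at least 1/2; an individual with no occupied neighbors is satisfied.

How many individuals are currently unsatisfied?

6

(0,0)O 1/2 satisfied
(0,1)O 2/4 satisfied
(0,2)X 1/5 not
(0,3)O 2/3 satisfied
(1,1)X 2/7 not
(1,2)O 4/8 satisfied
(1,3)O 2/5 not
(2,0)O 3/4 satisfied
(2,1)O 5/7 satisfied
(2,2)X 3/8 not
(2,3)X 2/5 not
(3,0)O 3/3 satisfied
(3,1)O 4/5 satisfied
(3,2)O 2/5 not
(3,3)X 2/3 satisfied
Unsatisfied: (0,2), (1,1), (1,3), (2,2), (2,3), (3,2) — 6 in total.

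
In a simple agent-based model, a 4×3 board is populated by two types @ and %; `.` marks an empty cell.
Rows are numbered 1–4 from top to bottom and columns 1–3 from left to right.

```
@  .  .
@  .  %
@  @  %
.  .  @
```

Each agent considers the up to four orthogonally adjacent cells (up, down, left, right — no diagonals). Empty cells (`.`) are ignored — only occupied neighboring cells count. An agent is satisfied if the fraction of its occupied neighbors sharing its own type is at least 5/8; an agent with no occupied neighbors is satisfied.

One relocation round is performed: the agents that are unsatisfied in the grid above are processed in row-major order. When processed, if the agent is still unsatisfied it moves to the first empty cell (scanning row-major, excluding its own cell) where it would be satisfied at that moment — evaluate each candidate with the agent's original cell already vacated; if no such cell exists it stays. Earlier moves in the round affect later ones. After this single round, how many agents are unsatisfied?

1

Initially unsatisfied (in order): (3,2), (3,3), (4,3).
  (3,2) → (1,2).
  (3,3): no empty cell satisfies it; stays.
  (4,3) → (2,2).
Resulting grid:
@ @ .
@ @ %
@ . %
. . .
Unsatisfied now: (2,3).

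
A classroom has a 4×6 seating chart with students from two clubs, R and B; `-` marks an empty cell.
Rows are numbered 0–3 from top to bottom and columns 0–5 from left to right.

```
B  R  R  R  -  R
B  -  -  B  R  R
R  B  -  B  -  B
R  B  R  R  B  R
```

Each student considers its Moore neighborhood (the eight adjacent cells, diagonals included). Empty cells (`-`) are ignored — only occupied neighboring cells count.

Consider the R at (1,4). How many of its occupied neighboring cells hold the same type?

Occupied neighbors of (1,4): (0,3)=R, (0,5)=R, (1,3)=B, (1,5)=R, (2,3)=B, (2,5)=B.
Same type (R): 3 of 6.

3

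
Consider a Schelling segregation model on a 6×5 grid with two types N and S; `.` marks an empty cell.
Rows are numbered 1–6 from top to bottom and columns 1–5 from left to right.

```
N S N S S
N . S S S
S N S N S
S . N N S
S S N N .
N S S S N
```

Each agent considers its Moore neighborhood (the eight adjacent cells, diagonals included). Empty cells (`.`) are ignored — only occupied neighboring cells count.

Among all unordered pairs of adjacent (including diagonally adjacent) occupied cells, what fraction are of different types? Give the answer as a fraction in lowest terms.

33/68

Scan each occupied cell's neighbors to the right and below (and the two forward diagonals) so each pair is counted once.
Row 1: N(1,1)–S(1,2)≠ N(1,1)–N(2,1)= S(1,2)–N(1,3)≠ S(1,2)–S(2,3)= S(1,2)–N(2,1)≠ N(1,3)–S(1,4)≠ N(1,3)–S(2,3)≠ N(1,3)–S(2,4)≠ S(1,4)–S(1,5)= S(1,4)–S(2,4)= S(1,4)–S(2,5)= S(1,4)–S(2,3)= S(1,5)–S(2,5)= S(1,5)–S(2,4)=  → 6/14 unlike.
Row 2: N(2,1)–S(3,1)≠ N(2,1)–N(3,2)= S(2,3)–S(2,4)= S(2,3)–S(3,3)= S(2,3)–N(3,4)≠ S(2,3)–N(3,2)≠ S(2,4)–S(2,5)= S(2,4)–N(3,4)≠ S(2,4)–S(3,5)= S(2,4)–S(3,3)= S(2,5)–S(3,5)= S(2,5)–N(3,4)≠  → 5/12 unlike.
Row 3: S(3,1)–N(3,2)≠ S(3,1)–S(4,1)= N(3,2)–S(3,3)≠ N(3,2)–N(4,3)= N(3,2)–S(4,1)≠ S(3,3)–N(3,4)≠ S(3,3)–N(4,3)≠ S(3,3)–N(4,4)≠ N(3,4)–S(3,5)≠ N(3,4)–N(4,4)= N(3,4)–S(4,5)≠ N(3,4)–N(4,3)= S(3,5)–S(4,5)= S(3,5)–N(4,4)≠  → 9/14 unlike.
Row 4: S(4,1)–S(5,1)= S(4,1)–S(5,2)= N(4,3)–N(4,4)= N(4,3)–N(5,3)= N(4,3)–N(5,4)= N(4,3)–S(5,2)≠ N(4,4)–S(4,5)≠ N(4,4)–N(5,4)= N(4,4)–N(5,3)= S(4,5)–N(5,4)≠  → 3/10 unlike.
Row 5: S(5,1)–S(5,2)= S(5,1)–N(6,1)≠ S(5,1)–S(6,2)= S(5,2)–N(5,3)≠ S(5,2)–S(6,2)= S(5,2)–S(6,3)= S(5,2)–N(6,1)≠ N(5,3)–N(5,4)= N(5,3)–S(6,3)≠ N(5,3)–S(6,4)≠ N(5,3)–S(6,2)≠ N(5,4)–S(6,4)≠ N(5,4)–N(6,5)= N(5,4)–S(6,3)≠  → 8/14 unlike.
Row 6: N(6,1)–S(6,2)≠ S(6,2)–S(6,3)= S(6,3)–S(6,4)= S(6,4)–N(6,5)≠  → 2/4 unlike.
Total adjacent occupied pairs: 68; unlike-type pairs: 33.
33/68 is already in lowest terms.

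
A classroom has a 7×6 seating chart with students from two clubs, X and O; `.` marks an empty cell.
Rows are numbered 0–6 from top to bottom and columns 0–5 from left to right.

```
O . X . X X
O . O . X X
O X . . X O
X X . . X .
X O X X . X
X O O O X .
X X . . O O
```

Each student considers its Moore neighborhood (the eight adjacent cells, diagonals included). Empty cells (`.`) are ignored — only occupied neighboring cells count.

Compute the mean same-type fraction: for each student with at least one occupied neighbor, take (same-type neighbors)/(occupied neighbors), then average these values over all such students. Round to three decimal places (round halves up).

0.552

Row 0: (0,0)O 1/1 · (0,2)X 0/1 · (0,4)X 3/3 · (0,5)X 3/3
Row 1: (1,0)O 2/3 · (1,2)O 0/2 · (1,4)X 4/5 · (1,5)X 4/5
Row 2: (2,0)O 1/4 · (2,1)X 2/5 · (2,4)X 3/4 · (2,5)O 0/4
Row 3: (3,0)X 3/5 · (3,1)X 4/6 · (3,4)X 3/4
Row 4: (4,0)X 3/5 · (4,1)O 2/7 · (4,2)X 2/6 · (4,3)X 3/5 · (4,5)X 2/2
Row 5: (5,0)X 3/5 · (5,1)O 2/7 · (5,2)O 3/6 · (5,3)O 2/5 · (5,4)X 2/5
Row 6: (6,0)X 2/3 · (6,1)X 2/4 · (6,4)O 2/3 · (6,5)O 1/2
Sum over 29 students: 1/1 + 0/1 + 3/3 + 3/3 + 2/3 + 0/2 + 4/5 + 4/5 + 1/4 + 2/5 + 3/4 + 0/4 + 3/5 + 4/6 + 3/4 + 3/5 + 2/7 + 2/6 + 3/5 + 2/2 + 3/5 + 2/7 + 3/6 + 2/5 + 2/5 + 2/3 + 2/4 + 2/3 + 1/2 = 2243/140; mean = 2243/140 ÷ 29 = 2243/4060 = 0.552463… → 0.552.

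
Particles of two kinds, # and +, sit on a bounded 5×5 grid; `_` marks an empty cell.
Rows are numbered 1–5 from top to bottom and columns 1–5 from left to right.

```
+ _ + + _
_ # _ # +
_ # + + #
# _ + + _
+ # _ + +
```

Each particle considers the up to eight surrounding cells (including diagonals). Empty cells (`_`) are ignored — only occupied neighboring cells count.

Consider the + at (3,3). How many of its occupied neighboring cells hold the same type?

Occupied neighbors of (3,3): (2,2)=#, (2,4)=#, (3,2)=#, (3,4)=+, (4,3)=+, (4,4)=+.
Same type (+): 3 of 6.

3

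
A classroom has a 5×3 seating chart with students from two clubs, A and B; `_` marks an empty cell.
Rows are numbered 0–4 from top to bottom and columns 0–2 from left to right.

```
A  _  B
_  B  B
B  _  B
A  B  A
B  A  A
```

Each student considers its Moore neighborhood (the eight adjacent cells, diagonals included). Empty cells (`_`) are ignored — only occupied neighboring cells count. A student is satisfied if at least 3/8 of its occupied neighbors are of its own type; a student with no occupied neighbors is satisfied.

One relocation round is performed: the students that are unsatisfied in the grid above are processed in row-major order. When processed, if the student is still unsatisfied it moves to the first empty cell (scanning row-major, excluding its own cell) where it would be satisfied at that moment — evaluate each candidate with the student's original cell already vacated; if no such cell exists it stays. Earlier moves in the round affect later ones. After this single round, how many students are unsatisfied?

Initially unsatisfied (in order): (0,0), (3,0), (4,0).
  (0,0): no empty cell satisfies it; stays.
  (3,0): no empty cell satisfies it; stays.
  (4,0) → (0,1).
Resulting grid:
A B B
_ B B
B _ B
A B A
_ A A
Unsatisfied now: (0,0), (3,0), (3,1).

3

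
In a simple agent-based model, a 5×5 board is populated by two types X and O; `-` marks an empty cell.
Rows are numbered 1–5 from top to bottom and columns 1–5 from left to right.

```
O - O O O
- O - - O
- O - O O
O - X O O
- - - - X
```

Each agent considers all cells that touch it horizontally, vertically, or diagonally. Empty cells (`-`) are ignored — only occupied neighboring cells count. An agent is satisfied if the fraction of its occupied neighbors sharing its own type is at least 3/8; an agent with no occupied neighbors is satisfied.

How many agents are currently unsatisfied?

(1,1)O 1/1 satisfied
(1,3)O 2/2 satisfied
(1,4)O 3/3 satisfied
(1,5)O 2/2 satisfied
(2,2)O 3/3 satisfied
(2,5)O 4/4 satisfied
(3,2)O 2/3 satisfied
(3,4)O 4/5 satisfied
(3,5)O 4/4 satisfied
(4,1)O 1/1 satisfied
(4,3)X 0/3 not
(4,4)O 3/5 satisfied
(4,5)O 3/4 satisfied
(5,5)X 0/2 not
Unsatisfied: (4,3), (5,5) — 2 in total.

2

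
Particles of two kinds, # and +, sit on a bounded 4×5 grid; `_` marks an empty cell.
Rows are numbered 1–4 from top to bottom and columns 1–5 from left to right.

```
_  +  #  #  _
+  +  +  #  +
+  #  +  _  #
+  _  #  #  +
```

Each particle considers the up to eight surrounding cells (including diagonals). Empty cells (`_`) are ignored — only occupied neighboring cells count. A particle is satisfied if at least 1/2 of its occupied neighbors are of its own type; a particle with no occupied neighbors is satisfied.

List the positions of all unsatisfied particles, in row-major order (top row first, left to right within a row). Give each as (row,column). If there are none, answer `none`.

(1,3), (2,3), (2,5), (3,2), (3,3), (4,5)

(1,2)+ 3/4 ✓
(1,3)# 2/5 ✗
(1,4)# 2/4 ✓
(2,1)+ 3/4 ✓
(2,2)+ 5/7 ✓
(2,3)+ 3/7 ✗
(2,4)# 3/6 ✓
(2,5)+ 0/3 ✗
(3,1)+ 3/4 ✓
(3,2)# 1/7 ✗
(3,3)+ 2/6 ✗
(3,5)# 2/4 ✓
(4,1)+ 1/2 ✓
(4,3)# 2/3 ✓
(4,4)# 2/4 ✓
(4,5)+ 0/2 ✗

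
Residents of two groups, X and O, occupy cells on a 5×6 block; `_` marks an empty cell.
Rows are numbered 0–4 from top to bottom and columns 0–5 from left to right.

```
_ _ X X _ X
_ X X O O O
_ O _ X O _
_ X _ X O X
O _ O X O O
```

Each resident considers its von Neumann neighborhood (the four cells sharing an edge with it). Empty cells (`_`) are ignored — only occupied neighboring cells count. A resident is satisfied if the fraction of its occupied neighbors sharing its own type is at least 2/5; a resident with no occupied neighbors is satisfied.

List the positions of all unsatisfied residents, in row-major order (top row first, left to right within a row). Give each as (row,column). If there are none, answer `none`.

(0,5), (1,3), (2,1), (2,3), (3,1), (3,5), (4,2), (4,3)

Row 0: (0,2)X 2/2 satisfied · (0,3)X 1/2 satisfied · (0,5)X 0/1 not
Row 1: (1,1)X 1/2 satisfied · (1,2)X 2/3 satisfied · (1,3)O 1/4 not · (1,4)O 3/3 satisfied · (1,5)O 1/2 satisfied
Row 2: (2,1)O 0/2 not · (2,3)X 1/3 not · (2,4)O 2/3 satisfied
Row 3: (3,1)X 0/1 not · (3,3)X 2/3 satisfied · (3,4)O 2/4 satisfied · (3,5)X 0/2 not
Row 4: (4,0)O 0/0 satisfied · (4,2)O 0/1 not · (4,3)X 1/3 not · (4,4)O 2/3 satisfied · (4,5)O 1/2 satisfied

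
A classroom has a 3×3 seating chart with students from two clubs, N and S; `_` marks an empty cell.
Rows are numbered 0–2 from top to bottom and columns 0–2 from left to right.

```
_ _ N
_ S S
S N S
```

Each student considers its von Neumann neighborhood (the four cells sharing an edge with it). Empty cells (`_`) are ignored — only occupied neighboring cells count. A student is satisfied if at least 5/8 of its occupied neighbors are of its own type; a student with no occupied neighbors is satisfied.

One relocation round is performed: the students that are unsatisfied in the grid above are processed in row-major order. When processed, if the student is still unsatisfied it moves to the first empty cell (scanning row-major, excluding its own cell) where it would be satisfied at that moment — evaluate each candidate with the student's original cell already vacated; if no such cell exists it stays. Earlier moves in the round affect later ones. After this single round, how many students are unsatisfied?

Initially unsatisfied (in order): (0,2), (1,1), (2,0), (2,1), (2,2).
  (0,2) → (0,0).
  (1,1) → (0,2).
  (2,0): no empty cell satisfies it; stays.
  (2,1): no empty cell satisfies it; stays.
  (2,2): no empty cell satisfies it; stays.
Resulting grid:
N _ S
_ _ S
S N S
Unsatisfied now: (2,0), (2,1), (2,2).

3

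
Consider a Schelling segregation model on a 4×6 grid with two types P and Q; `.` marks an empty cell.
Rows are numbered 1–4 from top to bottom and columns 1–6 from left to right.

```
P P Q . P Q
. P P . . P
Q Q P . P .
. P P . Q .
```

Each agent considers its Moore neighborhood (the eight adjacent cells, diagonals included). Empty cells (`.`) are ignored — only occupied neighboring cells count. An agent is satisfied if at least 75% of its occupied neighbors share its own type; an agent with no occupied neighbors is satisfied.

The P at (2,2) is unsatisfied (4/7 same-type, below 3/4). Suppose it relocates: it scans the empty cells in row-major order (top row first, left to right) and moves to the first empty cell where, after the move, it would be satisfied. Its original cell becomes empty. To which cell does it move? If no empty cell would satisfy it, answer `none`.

Vacating (2,2). Empty cells in order:
  (1,4): 2/3 same-type → still unsatisfied.
  (2,1): 2/4 same-type → still unsatisfied.
  (2,4): 4/5 same-type → satisfied — stop here.

(2,4)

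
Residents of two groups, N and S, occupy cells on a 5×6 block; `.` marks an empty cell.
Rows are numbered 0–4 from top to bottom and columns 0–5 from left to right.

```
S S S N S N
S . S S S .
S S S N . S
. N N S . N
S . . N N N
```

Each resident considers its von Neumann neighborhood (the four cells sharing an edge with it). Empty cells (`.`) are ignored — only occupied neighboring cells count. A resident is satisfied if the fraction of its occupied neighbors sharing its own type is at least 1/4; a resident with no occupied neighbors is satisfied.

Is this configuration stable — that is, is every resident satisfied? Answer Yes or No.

No

(0,0)S 2/2 satisfied
(0,1)S 2/2 satisfied
(0,2)S 2/3 satisfied
(0,3)N 0/3 not
(0,4)S 1/3 satisfied
(0,5)N 0/1 not
(1,0)S 2/2 satisfied
(1,2)S 3/3 satisfied
(1,3)S 2/4 satisfied
(1,4)S 2/2 satisfied
(2,0)S 2/2 satisfied
(2,1)S 2/3 satisfied
(2,2)S 2/4 satisfied
(2,3)N 0/3 not
(2,5)S 0/1 not
(3,1)N 1/2 satisfied
(3,2)N 1/3 satisfied
(3,3)S 0/3 not
(3,5)N 1/2 satisfied
(4,0)S 0/0 satisfied
(4,3)N 1/2 satisfied
(4,4)N 2/2 satisfied
(4,5)N 2/2 satisfied
For instance (0,3) has only 0/3 same-type neighbors, below 1/4.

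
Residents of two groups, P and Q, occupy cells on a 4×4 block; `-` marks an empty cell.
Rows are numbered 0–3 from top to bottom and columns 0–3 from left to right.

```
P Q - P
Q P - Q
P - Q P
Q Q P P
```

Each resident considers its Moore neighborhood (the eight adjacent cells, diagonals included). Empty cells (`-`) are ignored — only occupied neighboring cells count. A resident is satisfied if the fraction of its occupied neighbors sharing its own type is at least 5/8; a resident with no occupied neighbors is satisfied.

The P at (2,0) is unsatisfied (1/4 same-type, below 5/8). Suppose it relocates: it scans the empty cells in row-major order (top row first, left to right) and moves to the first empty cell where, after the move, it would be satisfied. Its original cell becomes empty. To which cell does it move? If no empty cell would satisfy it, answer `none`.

Vacating (2,0). Empty cells in order:
  (0,2): 2/4 same-type → still unsatisfied.
  (1,2): 3/6 same-type → still unsatisfied.
  (2,1): 2/6 same-type → still unsatisfied.

none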